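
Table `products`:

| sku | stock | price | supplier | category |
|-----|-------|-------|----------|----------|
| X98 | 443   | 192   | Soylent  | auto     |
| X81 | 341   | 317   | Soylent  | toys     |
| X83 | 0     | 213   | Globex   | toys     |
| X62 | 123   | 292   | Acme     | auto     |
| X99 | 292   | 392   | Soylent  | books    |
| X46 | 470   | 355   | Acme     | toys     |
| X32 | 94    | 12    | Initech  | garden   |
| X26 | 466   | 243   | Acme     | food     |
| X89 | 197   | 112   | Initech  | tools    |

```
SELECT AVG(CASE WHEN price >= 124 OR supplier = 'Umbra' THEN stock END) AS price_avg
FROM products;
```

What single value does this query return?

305

sku=X98: ✓ → 443
sku=X81: ✓ → 341
sku=X83: ✓ → 0
sku=X62: ✓ → 123
sku=X99: ✓ → 292
sku=X46: ✓ → 470
sku=X32: ✗
sku=X26: ✓ → 466
sku=X89: ✗
price_avg = (443 + 341 + 0 + 123 + 292 + 470 + 466) / 7 = 305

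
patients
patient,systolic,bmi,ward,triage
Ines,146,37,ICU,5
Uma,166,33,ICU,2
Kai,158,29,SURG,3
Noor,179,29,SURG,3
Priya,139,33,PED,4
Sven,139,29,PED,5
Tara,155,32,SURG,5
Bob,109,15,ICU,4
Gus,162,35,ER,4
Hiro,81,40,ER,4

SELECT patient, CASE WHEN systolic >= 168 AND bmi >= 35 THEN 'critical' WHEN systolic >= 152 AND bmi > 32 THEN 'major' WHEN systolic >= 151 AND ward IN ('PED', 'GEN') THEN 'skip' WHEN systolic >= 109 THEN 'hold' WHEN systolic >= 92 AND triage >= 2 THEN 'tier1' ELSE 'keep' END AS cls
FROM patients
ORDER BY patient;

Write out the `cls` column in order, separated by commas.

hold, major, keep, hold, hold, hold, hold, hold, hold, major

patient=Bob: systolic >= 109 → hold
patient=Gus: systolic >= 152 AND bmi > 32 → major
patient=Hiro: ELSE → keep
patient=Ines: systolic >= 109 → hold
patient=Kai: systolic >= 109 → hold
patient=Noor: systolic >= 109 → hold
patient=Priya: systolic >= 109 → hold
patient=Sven: systolic >= 109 → hold
patient=Tara: systolic >= 109 → hold
patient=Uma: systolic >= 152 AND bmi > 32 → major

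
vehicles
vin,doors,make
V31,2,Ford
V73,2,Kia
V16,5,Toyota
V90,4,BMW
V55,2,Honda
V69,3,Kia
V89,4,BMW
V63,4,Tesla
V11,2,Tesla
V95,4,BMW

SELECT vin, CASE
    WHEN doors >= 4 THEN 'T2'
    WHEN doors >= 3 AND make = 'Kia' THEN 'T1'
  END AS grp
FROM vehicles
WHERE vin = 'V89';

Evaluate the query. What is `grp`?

T2

vin = V89: doors=4, make=BMW.
doors >= 4 → true → T2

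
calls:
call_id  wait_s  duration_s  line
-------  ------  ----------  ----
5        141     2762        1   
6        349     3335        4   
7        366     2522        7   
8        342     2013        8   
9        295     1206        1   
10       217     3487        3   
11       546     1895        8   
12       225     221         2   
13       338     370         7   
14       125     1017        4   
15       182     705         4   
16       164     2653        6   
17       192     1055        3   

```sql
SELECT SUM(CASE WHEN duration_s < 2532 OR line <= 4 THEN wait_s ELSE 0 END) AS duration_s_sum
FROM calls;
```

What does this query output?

3318

call_id=5: ✓ → 141
call_id=6: ✓ → 349
call_id=7: ✓ → 366
call_id=8: ✓ → 342
call_id=9: ✓ → 295
call_id=10: ✓ → 217
call_id=11: ✓ → 546
call_id=12: ✓ → 225
call_id=13: ✓ → 338
call_id=14: ✓ → 125
call_id=15: ✓ → 182
call_id=16: ✗
call_id=17: ✓ → 192
duration_s_sum = 141 + 349 + 366 + 342 + 295 + 217 + 546 + 225 + 338 + 125 + 182 + 192 = 3318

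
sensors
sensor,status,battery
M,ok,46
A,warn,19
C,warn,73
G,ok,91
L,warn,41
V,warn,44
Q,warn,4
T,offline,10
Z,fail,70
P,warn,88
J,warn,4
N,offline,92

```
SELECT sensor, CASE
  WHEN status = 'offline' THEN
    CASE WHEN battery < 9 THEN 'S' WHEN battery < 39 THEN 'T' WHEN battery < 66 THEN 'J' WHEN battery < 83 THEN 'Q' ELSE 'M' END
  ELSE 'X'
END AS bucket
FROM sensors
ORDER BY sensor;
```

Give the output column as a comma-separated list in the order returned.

X, X, X, X, X, X, M, X, X, T, X, X

sensor=A: status='warn' → outer ELSE → X
sensor=C: status='warn' → outer ELSE → X
sensor=G: status='ok' → outer ELSE → X
sensor=J: status='warn' → outer ELSE → X
sensor=L: status='warn' → outer ELSE → X
sensor=M: status='ok' → outer ELSE → X
sensor=N: status='offline' → inner[ELSE] → M
sensor=P: status='warn' → outer ELSE → X
sensor=Q: status='warn' → outer ELSE → X
sensor=T: status='offline' → inner[battery < 39] → T
sensor=V: status='warn' → outer ELSE → X
sensor=Z: status='fail' → outer ELSE → X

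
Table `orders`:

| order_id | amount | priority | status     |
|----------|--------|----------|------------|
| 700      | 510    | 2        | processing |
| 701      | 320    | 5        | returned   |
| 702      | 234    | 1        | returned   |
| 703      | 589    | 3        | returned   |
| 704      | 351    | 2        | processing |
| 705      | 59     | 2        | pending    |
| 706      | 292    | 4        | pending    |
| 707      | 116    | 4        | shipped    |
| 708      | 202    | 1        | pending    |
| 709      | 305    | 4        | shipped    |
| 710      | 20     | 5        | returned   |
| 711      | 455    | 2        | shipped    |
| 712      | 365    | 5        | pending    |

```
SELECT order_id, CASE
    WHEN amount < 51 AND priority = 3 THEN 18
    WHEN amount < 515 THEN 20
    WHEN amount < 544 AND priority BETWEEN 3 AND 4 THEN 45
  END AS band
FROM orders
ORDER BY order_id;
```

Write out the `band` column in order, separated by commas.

order_id=700: amount < 515 → 20
order_id=701: amount < 515 → 20
order_id=702: amount < 515 → 20
order_id=703: (no match → NULL) → NULL
order_id=704: amount < 515 → 20
order_id=705: amount < 515 → 20
order_id=706: amount < 515 → 20
order_id=707: amount < 515 → 20
order_id=708: amount < 515 → 20
order_id=709: amount < 515 → 20
order_id=710: amount < 515 → 20
order_id=711: amount < 515 → 20
order_id=712: amount < 515 → 20

20, 20, 20, NULL, 20, 20, 20, 20, 20, 20, 20, 20, 20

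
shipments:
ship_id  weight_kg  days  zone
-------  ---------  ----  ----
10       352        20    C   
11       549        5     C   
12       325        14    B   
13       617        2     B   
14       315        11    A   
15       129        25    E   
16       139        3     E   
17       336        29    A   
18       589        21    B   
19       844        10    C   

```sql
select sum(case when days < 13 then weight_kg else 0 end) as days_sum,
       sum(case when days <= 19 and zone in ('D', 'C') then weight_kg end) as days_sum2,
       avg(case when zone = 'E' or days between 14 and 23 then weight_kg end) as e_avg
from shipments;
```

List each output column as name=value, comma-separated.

[days_sum: days < 13]
ship_id=10: ✗
ship_id=11: ✓ → 549
ship_id=12: ✗
ship_id=13: ✓ → 617
ship_id=14: ✓ → 315
ship_id=15: ✗
ship_id=16: ✓ → 139
ship_id=17: ✗
ship_id=18: ✗
ship_id=19: ✓ → 844
days_sum = 549 + 617 + 315 + 139 + 844 = 2464
—
[days_sum2: days <= 19 and zone in ('D', 'C')]
ship_id=10: ✗
ship_id=11: ✓ → 549
ship_id=12: ✗
ship_id=13: ✗
ship_id=14: ✗
ship_id=15: ✗
ship_id=16: ✗
ship_id=17: ✗
ship_id=18: ✗
ship_id=19: ✓ → 844
days_sum2 = 549 + 844 = 1393
—
[e_avg: zone = 'E' or days between 14 and 23]
ship_id=10: ✓ → 352
ship_id=11: ✗
ship_id=12: ✓ → 325
ship_id=13: ✗
ship_id=14: ✗
ship_id=15: ✓ → 129
ship_id=16: ✓ → 139
ship_id=17: ✗
ship_id=18: ✓ → 589
ship_id=19: ✗
e_avg = (352 + 325 + 129 + 139 + 589) / 5 = 306.8

days_sum=2464, days_sum2=1393, e_avg=306.8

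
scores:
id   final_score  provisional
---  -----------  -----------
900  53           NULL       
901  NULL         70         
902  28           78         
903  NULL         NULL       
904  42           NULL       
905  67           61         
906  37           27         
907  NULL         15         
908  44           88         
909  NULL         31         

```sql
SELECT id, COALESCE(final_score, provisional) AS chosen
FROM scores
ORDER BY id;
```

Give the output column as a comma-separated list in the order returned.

id=900: final_score=53 → 53
id=901: final_score=NULL, provisional=70 → 70
id=902: final_score=28 → 28
id=903: final_score=NULL, provisional=NULL (all NULL) → NULL
id=904: final_score=42 → 42
id=905: final_score=67 → 67
id=906: final_score=37 → 37
id=907: final_score=NULL, provisional=15 → 15
id=908: final_score=44 → 44
id=909: final_score=NULL, provisional=31 → 31

53, 70, 28, NULL, 42, 67, 37, 15, 44, 31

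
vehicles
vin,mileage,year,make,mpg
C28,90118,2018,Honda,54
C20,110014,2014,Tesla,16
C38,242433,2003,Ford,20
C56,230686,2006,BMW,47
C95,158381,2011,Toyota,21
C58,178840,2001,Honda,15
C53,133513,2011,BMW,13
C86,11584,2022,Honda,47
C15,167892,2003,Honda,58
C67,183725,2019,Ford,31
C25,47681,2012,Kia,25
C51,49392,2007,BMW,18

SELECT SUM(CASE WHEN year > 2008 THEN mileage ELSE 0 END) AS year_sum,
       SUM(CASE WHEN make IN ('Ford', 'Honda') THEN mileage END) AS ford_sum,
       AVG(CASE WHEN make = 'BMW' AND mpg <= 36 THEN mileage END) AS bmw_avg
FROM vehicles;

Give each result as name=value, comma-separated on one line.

[year_sum: year > 2008]
vin=C28: ✓ → 90118
vin=C20: ✓ → 110014
vin=C38: ✗
vin=C56: ✗
vin=C95: ✓ → 158381
vin=C58: ✗
vin=C53: ✓ → 133513
vin=C86: ✓ → 11584
vin=C15: ✗
vin=C67: ✓ → 183725
vin=C25: ✓ → 47681
vin=C51: ✗
year_sum = 90118 + 110014 + 158381 + 133513 + 11584 + 183725 + 47681 = 735016
—
[ford_sum: make IN ('Ford', 'Honda')]
vin=C28: ✓ → 90118
vin=C20: ✗
vin=C38: ✓ → 242433
vin=C56: ✗
vin=C95: ✗
vin=C58: ✓ → 178840
vin=C53: ✗
vin=C86: ✓ → 11584
vin=C15: ✓ → 167892
vin=C67: ✓ → 183725
vin=C25: ✗
vin=C51: ✗
ford_sum = 90118 + 242433 + 178840 + 11584 + 167892 + 183725 = 874592
—
[bmw_avg: make = 'BMW' AND mpg <= 36]
vin=C28: ✗
vin=C20: ✗
vin=C38: ✗
vin=C56: ✗
vin=C95: ✗
vin=C58: ✗
vin=C53: ✓ → 133513
vin=C86: ✗
vin=C15: ✗
vin=C67: ✗
vin=C25: ✗
vin=C51: ✓ → 49392
bmw_avg = (133513 + 49392) / 2 = 91452.5

year_sum=735016, ford_sum=874592, bmw_avg=91452.5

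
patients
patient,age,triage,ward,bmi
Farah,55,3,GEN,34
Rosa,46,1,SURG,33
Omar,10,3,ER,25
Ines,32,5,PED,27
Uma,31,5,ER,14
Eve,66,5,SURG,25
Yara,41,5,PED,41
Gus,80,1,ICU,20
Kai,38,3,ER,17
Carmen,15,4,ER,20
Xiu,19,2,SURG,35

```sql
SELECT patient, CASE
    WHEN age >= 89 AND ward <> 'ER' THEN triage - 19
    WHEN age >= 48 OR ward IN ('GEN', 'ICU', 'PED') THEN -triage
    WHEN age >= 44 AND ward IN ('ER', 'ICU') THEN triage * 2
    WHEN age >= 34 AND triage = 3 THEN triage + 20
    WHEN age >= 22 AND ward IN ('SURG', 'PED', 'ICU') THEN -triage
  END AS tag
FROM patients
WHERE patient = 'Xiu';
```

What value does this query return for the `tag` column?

NULL

patient = Xiu: age=19, triage=2, ward=SURG, bmi=35.
age >= 89 AND ward <> 'ER' → false
age >= 48 OR ward IN ('GEN', 'ICU', 'PED') → false
age >= 44 AND ward IN ('ER', 'ICU') → false
age >= 34 AND triage = 3 → false
age >= 22 AND ward IN ('SURG', 'PED', 'ICU') → false
No WHEN matched and there is no ELSE, so the CASE yields NULL.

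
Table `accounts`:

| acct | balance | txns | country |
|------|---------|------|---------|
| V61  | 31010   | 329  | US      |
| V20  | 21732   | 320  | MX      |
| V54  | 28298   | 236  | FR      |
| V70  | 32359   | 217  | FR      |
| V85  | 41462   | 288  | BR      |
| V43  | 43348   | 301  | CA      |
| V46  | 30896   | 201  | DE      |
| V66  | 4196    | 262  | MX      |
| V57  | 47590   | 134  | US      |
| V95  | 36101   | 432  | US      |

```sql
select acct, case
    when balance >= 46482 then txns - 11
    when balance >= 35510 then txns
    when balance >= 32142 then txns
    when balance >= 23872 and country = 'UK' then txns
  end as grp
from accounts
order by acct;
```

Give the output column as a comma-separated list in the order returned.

acct=V20: (no match → NULL) → NULL
acct=V43: balance >= 35510 → 301
acct=V46: (no match → NULL) → NULL
acct=V54: (no match → NULL) → NULL
acct=V57: balance >= 46482 → 123
acct=V61: (no match → NULL) → NULL
acct=V66: (no match → NULL) → NULL
acct=V70: balance >= 32142 → 217
acct=V85: balance >= 35510 → 288
acct=V95: balance >= 35510 → 432

NULL, 301, NULL, NULL, 123, NULL, NULL, 217, 288, 432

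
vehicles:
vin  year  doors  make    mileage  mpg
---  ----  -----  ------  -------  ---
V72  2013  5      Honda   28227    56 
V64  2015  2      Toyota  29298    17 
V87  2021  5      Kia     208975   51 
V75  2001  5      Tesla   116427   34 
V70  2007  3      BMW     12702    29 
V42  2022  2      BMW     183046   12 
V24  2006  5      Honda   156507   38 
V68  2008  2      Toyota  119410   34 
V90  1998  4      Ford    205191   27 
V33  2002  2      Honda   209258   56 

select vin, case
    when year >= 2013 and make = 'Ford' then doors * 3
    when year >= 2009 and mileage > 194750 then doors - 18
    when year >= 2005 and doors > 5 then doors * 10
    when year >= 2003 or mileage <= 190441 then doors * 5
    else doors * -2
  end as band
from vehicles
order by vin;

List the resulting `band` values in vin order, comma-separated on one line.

25, -4, 10, 10, 10, 15, 25, 25, -13, -8

vin=V24: year >= 2003 or mileage <= 190441 → 25
vin=V33: ELSE → -4
vin=V42: year >= 2003 or mileage <= 190441 → 10
vin=V64: year >= 2003 or mileage <= 190441 → 10
vin=V68: year >= 2003 or mileage <= 190441 → 10
vin=V70: year >= 2003 or mileage <= 190441 → 15
vin=V72: year >= 2003 or mileage <= 190441 → 25
vin=V75: year >= 2003 or mileage <= 190441 → 25
vin=V87: year >= 2009 and mileage > 194750 → -13
vin=V90: ELSE → -8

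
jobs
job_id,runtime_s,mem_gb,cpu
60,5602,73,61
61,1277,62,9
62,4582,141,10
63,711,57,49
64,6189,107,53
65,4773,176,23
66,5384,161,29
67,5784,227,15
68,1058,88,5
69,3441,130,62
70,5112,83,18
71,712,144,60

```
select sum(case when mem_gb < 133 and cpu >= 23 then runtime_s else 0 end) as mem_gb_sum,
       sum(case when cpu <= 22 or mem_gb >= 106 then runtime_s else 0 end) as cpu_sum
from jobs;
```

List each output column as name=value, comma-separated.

[mem_gb_sum: mem_gb < 133 and cpu >= 23]
job_id=60: ✓ → 5602
job_id=61: ✗
job_id=62: ✗
job_id=63: ✓ → 711
job_id=64: ✓ → 6189
job_id=65: ✗
job_id=66: ✗
job_id=67: ✗
job_id=68: ✗
job_id=69: ✓ → 3441
job_id=70: ✗
job_id=71: ✗
mem_gb_sum = 5602 + 711 + 6189 + 3441 = 15943
—
[cpu_sum: cpu <= 22 or mem_gb >= 106]
job_id=60: ✗
job_id=61: ✓ → 1277
job_id=62: ✓ → 4582
job_id=63: ✗
job_id=64: ✓ → 6189
job_id=65: ✓ → 4773
job_id=66: ✓ → 5384
job_id=67: ✓ → 5784
job_id=68: ✓ → 1058
job_id=69: ✓ → 3441
job_id=70: ✓ → 5112
job_id=71: ✓ → 712
cpu_sum = 1277 + 4582 + 6189 + 4773 + 5384 + 5784 + 1058 + 3441 + 5112 + 712 = 38312

mem_gb_sum=15943, cpu_sum=38312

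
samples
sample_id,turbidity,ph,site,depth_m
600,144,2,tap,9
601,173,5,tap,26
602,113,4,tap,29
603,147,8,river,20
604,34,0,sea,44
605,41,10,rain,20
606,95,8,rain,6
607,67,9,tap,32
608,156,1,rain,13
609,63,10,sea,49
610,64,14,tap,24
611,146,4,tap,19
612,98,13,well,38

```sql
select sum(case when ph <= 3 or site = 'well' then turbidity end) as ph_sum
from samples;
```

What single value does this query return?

432

sample_id=600: ✓ → 144
sample_id=601: ✗
sample_id=602: ✗
sample_id=603: ✗
sample_id=604: ✓ → 34
sample_id=605: ✗
sample_id=606: ✗
sample_id=607: ✗
sample_id=608: ✓ → 156
sample_id=609: ✗
sample_id=610: ✗
sample_id=611: ✗
sample_id=612: ✓ → 98
ph_sum = 144 + 34 + 156 + 98 = 432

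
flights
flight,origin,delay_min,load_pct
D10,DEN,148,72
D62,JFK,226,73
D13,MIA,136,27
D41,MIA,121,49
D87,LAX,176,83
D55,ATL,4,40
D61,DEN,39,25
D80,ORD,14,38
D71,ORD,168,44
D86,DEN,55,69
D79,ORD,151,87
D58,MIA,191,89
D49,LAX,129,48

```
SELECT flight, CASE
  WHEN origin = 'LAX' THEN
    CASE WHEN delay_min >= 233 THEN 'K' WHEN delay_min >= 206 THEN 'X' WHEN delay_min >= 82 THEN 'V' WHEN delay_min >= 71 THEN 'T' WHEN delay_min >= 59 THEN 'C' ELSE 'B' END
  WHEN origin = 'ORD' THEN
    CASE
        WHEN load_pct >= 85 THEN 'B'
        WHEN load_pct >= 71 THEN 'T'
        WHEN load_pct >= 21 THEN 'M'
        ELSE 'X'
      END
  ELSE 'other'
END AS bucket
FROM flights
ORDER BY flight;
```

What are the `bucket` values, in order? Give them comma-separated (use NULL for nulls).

other, other, other, V, other, other, other, other, M, B, M, other, V

flight=D10: origin='DEN' → outer ELSE → other
flight=D13: origin='MIA' → outer ELSE → other
flight=D41: origin='MIA' → outer ELSE → other
flight=D49: origin='LAX' → inner[delay_min >= 82] → V
flight=D55: origin='ATL' → outer ELSE → other
flight=D58: origin='MIA' → outer ELSE → other
flight=D61: origin='DEN' → outer ELSE → other
flight=D62: origin='JFK' → outer ELSE → other
flight=D71: origin='ORD' → inner[load_pct >= 21] → M
flight=D79: origin='ORD' → inner[load_pct >= 85] → B
flight=D80: origin='ORD' → inner[load_pct >= 21] → M
flight=D86: origin='DEN' → outer ELSE → other
flight=D87: origin='LAX' → inner[delay_min >= 82] → V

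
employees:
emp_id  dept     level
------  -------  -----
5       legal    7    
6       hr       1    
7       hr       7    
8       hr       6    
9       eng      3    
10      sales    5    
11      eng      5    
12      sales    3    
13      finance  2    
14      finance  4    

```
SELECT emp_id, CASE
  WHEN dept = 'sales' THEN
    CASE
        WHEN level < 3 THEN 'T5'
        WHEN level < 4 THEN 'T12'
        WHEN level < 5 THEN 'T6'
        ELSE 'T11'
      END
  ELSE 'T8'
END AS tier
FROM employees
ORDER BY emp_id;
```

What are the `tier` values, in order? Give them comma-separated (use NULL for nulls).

emp_id=5: dept='legal' → outer ELSE → T8
emp_id=6: dept='hr' → outer ELSE → T8
emp_id=7: dept='hr' → outer ELSE → T8
emp_id=8: dept='hr' → outer ELSE → T8
emp_id=9: dept='eng' → outer ELSE → T8
emp_id=10: dept='sales' → inner[ELSE] → T11
emp_id=11: dept='eng' → outer ELSE → T8
emp_id=12: dept='sales' → inner[level < 4] → T12
emp_id=13: dept='finance' → outer ELSE → T8
emp_id=14: dept='finance' → outer ELSE → T8

T8, T8, T8, T8, T8, T11, T8, T12, T8, T8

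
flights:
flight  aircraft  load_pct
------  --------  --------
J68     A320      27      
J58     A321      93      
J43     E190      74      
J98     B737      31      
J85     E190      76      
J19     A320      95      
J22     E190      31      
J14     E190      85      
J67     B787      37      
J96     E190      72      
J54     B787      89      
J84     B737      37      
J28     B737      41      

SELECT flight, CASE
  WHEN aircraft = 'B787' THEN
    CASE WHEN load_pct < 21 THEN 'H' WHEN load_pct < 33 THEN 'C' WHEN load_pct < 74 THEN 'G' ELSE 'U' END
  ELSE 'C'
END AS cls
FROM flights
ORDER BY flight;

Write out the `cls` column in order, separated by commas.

flight=J14: aircraft='E190' → outer ELSE → C
flight=J19: aircraft='A320' → outer ELSE → C
flight=J22: aircraft='E190' → outer ELSE → C
flight=J28: aircraft='B737' → outer ELSE → C
flight=J43: aircraft='E190' → outer ELSE → C
flight=J54: aircraft='B787' → inner[ELSE] → U
flight=J58: aircraft='A321' → outer ELSE → C
flight=J67: aircraft='B787' → inner[load_pct < 74] → G
flight=J68: aircraft='A320' → outer ELSE → C
flight=J84: aircraft='B737' → outer ELSE → C
flight=J85: aircraft='E190' → outer ELSE → C
flight=J96: aircraft='E190' → outer ELSE → C
flight=J98: aircraft='B737' → outer ELSE → C

C, C, C, C, C, U, C, G, C, C, C, C, C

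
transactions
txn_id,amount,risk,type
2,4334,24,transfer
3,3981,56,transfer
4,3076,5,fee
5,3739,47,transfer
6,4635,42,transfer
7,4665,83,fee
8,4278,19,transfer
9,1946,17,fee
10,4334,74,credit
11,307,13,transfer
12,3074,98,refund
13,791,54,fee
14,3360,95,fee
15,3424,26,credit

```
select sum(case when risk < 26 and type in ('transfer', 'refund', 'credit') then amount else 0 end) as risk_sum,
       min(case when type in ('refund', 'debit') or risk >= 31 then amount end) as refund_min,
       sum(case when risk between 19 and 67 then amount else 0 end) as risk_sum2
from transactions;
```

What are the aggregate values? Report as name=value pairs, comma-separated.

[risk_sum: risk < 26 and type in ('transfer', 'refund', 'credit')]
txn_id=2: ✓ → 4334
txn_id=3: ✗
txn_id=4: ✗
txn_id=5: ✗
txn_id=6: ✗
txn_id=7: ✗
txn_id=8: ✓ → 4278
txn_id=9: ✗
txn_id=10: ✗
txn_id=11: ✓ → 307
txn_id=12: ✗
txn_id=13: ✗
txn_id=14: ✗
txn_id=15: ✗
risk_sum = 4334 + 4278 + 307 = 8919
—
[refund_min: type in ('refund', 'debit') or risk >= 31]
txn_id=2: ✗
txn_id=3: ✓ → 3981
txn_id=4: ✗
txn_id=5: ✓ → 3739
txn_id=6: ✓ → 4635
txn_id=7: ✓ → 4665
txn_id=8: ✗
txn_id=9: ✗
txn_id=10: ✓ → 4334
txn_id=11: ✗
txn_id=12: ✓ → 3074
txn_id=13: ✓ → 791
txn_id=14: ✓ → 3360
txn_id=15: ✗
refund_min = MIN(3981, 3739, 4635, 4665, 4334, 3074, 791, 3360) = 791
—
[risk_sum2: risk between 19 and 67]
txn_id=2: ✓ → 4334
txn_id=3: ✓ → 3981
txn_id=4: ✗
txn_id=5: ✓ → 3739
txn_id=6: ✓ → 4635
txn_id=7: ✗
txn_id=8: ✓ → 4278
txn_id=9: ✗
txn_id=10: ✗
txn_id=11: ✗
txn_id=12: ✗
txn_id=13: ✓ → 791
txn_id=14: ✗
txn_id=15: ✓ → 3424
risk_sum2 = 4334 + 3981 + 3739 + 4635 + 4278 + 791 + 3424 = 25182

risk_sum=8919, refund_min=791, risk_sum2=25182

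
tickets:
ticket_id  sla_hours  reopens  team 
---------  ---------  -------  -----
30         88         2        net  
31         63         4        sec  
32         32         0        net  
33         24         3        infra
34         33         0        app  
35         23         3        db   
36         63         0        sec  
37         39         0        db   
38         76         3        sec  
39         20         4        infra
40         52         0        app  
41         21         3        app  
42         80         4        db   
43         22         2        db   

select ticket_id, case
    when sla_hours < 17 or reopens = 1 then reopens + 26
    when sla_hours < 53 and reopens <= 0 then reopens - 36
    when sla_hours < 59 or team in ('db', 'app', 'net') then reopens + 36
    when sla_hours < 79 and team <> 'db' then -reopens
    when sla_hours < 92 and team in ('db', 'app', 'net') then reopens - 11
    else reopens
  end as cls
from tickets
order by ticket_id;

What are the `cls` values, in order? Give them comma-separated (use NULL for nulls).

ticket_id=30: sla_hours < 59 or team in ('db', 'app', 'net') → 38
ticket_id=31: sla_hours < 79 and team <> 'db' → -4
ticket_id=32: sla_hours < 53 and reopens <= 0 → -36
ticket_id=33: sla_hours < 59 or team in ('db', 'app', 'net') → 39
ticket_id=34: sla_hours < 53 and reopens <= 0 → -36
ticket_id=35: sla_hours < 59 or team in ('db', 'app', 'net') → 39
ticket_id=36: sla_hours < 79 and team <> 'db' → 0
ticket_id=37: sla_hours < 53 and reopens <= 0 → -36
ticket_id=38: sla_hours < 79 and team <> 'db' → -3
ticket_id=39: sla_hours < 59 or team in ('db', 'app', 'net') → 40
ticket_id=40: sla_hours < 53 and reopens <= 0 → -36
ticket_id=41: sla_hours < 59 or team in ('db', 'app', 'net') → 39
ticket_id=42: sla_hours < 59 or team in ('db', 'app', 'net') → 40
ticket_id=43: sla_hours < 59 or team in ('db', 'app', 'net') → 38

38, -4, -36, 39, -36, 39, 0, -36, -3, 40, -36, 39, 40, 38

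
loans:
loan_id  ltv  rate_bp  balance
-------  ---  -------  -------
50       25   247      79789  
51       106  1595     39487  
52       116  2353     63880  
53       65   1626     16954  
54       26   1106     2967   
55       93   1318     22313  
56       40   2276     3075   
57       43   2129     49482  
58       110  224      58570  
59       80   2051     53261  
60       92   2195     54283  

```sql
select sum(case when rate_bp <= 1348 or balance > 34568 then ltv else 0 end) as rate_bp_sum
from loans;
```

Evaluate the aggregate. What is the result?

691

loan_id=50: ✓ → 25
loan_id=51: ✓ → 106
loan_id=52: ✓ → 116
loan_id=53: ✗
loan_id=54: ✓ → 26
loan_id=55: ✓ → 93
loan_id=56: ✗
loan_id=57: ✓ → 43
loan_id=58: ✓ → 110
loan_id=59: ✓ → 80
loan_id=60: ✓ → 92
rate_bp_sum = 25 + 106 + 116 + 26 + 93 + 43 + 110 + 80 + 92 = 691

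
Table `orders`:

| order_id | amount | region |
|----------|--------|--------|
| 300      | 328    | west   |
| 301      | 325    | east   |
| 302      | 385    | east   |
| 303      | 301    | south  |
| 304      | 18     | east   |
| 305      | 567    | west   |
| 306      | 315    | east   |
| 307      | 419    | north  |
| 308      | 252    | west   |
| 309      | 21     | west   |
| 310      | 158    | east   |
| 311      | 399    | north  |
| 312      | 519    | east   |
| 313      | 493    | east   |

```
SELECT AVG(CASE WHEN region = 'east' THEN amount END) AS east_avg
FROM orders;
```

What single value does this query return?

order_id=300: ✗
order_id=301: ✓ → 325
order_id=302: ✓ → 385
order_id=303: ✗
order_id=304: ✓ → 18
order_id=305: ✗
order_id=306: ✓ → 315
order_id=307: ✗
order_id=308: ✗
order_id=309: ✗
order_id=310: ✓ → 158
order_id=311: ✗
order_id=312: ✓ → 519
order_id=313: ✓ → 493
east_avg = (325 + 385 + 18 + 315 + 158 + 519 + 493) / 7 = 316.1428571429

316.1428571429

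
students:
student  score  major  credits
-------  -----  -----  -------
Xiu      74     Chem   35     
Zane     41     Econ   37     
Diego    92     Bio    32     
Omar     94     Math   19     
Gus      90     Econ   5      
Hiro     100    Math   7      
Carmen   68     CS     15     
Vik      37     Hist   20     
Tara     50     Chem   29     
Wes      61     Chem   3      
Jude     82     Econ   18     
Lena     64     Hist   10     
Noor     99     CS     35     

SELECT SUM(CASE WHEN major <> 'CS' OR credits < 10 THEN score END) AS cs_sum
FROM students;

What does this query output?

785

student=Xiu: ✓ → 74
student=Zane: ✓ → 41
student=Diego: ✓ → 92
student=Omar: ✓ → 94
student=Gus: ✓ → 90
student=Hiro: ✓ → 100
student=Carmen: ✗
student=Vik: ✓ → 37
student=Tara: ✓ → 50
student=Wes: ✓ → 61
student=Jude: ✓ → 82
student=Lena: ✓ → 64
student=Noor: ✗
cs_sum = 74 + 41 + 92 + 94 + 90 + 100 + 37 + 50 + 61 + 82 + 64 = 785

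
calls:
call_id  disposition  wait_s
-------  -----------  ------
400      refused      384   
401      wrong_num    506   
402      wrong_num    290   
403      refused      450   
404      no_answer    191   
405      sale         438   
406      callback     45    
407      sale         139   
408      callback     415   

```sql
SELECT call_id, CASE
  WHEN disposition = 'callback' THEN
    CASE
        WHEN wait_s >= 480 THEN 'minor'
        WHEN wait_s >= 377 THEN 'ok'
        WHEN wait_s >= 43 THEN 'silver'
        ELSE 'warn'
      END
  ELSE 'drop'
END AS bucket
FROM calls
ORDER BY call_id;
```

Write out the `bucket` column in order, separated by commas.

drop, drop, drop, drop, drop, drop, silver, drop, ok

call_id=400: disposition='refused' → outer ELSE → drop
call_id=401: disposition='wrong_num' → outer ELSE → drop
call_id=402: disposition='wrong_num' → outer ELSE → drop
call_id=403: disposition='refused' → outer ELSE → drop
call_id=404: disposition='no_answer' → outer ELSE → drop
call_id=405: disposition='sale' → outer ELSE → drop
call_id=406: disposition='callback' → inner[wait_s >= 43] → silver
call_id=407: disposition='sale' → outer ELSE → drop
call_id=408: disposition='callback' → inner[wait_s >= 377] → ok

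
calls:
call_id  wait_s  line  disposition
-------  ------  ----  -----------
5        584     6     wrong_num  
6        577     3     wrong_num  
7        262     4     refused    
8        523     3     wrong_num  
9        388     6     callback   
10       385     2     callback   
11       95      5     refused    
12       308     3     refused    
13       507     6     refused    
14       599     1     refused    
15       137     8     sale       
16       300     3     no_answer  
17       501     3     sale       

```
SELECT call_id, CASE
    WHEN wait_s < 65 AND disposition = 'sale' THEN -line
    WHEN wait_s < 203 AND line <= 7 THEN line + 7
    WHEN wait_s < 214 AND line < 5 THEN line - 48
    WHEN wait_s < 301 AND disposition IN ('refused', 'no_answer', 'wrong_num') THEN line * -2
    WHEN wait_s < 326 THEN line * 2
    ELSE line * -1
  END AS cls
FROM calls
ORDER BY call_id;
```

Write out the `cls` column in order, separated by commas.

call_id=5: ELSE → -6
call_id=6: ELSE → -3
call_id=7: wait_s < 301 AND disposition IN ('refused', 'no_answer', 'wrong_num') → -8
call_id=8: ELSE → -3
call_id=9: ELSE → -6
call_id=10: ELSE → -2
call_id=11: wait_s < 203 AND line <= 7 → 12
call_id=12: wait_s < 326 → 6
call_id=13: ELSE → -6
call_id=14: ELSE → -1
call_id=15: wait_s < 326 → 16
call_id=16: wait_s < 301 AND disposition IN ('refused', 'no_answer', 'wrong_num') → -6
call_id=17: ELSE → -3

-6, -3, -8, -3, -6, -2, 12, 6, -6, -1, 16, -6, -3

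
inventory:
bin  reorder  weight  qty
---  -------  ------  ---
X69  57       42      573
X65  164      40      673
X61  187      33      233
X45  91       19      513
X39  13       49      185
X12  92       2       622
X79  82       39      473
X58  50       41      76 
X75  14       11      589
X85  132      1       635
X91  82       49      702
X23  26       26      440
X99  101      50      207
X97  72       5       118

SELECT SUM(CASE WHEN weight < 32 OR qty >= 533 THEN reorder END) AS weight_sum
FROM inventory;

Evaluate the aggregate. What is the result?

bin=X69: ✓ → 57
bin=X65: ✓ → 164
bin=X61: ✗
bin=X45: ✓ → 91
bin=X39: ✗
bin=X12: ✓ → 92
bin=X79: ✗
bin=X58: ✗
bin=X75: ✓ → 14
bin=X85: ✓ → 132
bin=X91: ✓ → 82
bin=X23: ✓ → 26
bin=X99: ✗
bin=X97: ✓ → 72
weight_sum = 57 + 164 + 91 + 92 + 14 + 132 + 82 + 26 + 72 = 730

730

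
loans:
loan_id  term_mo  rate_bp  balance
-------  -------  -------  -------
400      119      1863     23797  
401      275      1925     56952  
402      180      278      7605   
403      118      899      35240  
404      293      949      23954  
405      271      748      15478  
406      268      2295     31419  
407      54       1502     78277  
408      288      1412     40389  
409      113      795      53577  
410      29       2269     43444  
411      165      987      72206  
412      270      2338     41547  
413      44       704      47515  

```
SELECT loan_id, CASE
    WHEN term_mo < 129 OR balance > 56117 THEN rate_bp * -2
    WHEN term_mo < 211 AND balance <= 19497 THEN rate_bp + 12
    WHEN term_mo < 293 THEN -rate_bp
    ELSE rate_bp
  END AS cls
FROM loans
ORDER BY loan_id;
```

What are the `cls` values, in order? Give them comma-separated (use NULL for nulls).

-3726, -3850, 290, -1798, 949, -748, -2295, -3004, -1412, -1590, -4538, -1974, -2338, -1408

loan_id=400: term_mo < 129 OR balance > 56117 → -3726
loan_id=401: term_mo < 129 OR balance > 56117 → -3850
loan_id=402: term_mo < 211 AND balance <= 19497 → 290
loan_id=403: term_mo < 129 OR balance > 56117 → -1798
loan_id=404: ELSE → 949
loan_id=405: term_mo < 293 → -748
loan_id=406: term_mo < 293 → -2295
loan_id=407: term_mo < 129 OR balance > 56117 → -3004
loan_id=408: term_mo < 293 → -1412
loan_id=409: term_mo < 129 OR balance > 56117 → -1590
loan_id=410: term_mo < 129 OR balance > 56117 → -4538
loan_id=411: term_mo < 129 OR balance > 56117 → -1974
loan_id=412: term_mo < 293 → -2338
loan_id=413: term_mo < 129 OR balance > 56117 → -1408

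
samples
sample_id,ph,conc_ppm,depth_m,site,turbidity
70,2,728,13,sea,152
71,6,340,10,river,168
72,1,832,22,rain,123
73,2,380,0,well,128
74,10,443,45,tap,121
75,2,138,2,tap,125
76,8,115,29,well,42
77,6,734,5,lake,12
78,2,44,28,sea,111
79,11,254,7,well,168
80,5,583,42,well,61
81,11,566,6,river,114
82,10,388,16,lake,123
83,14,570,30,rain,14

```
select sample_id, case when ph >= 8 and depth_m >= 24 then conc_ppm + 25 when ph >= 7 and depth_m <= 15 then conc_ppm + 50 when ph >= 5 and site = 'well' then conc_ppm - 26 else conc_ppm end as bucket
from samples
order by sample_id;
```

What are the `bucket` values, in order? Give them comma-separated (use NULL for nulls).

sample_id=70: ELSE → 728
sample_id=71: ELSE → 340
sample_id=72: ELSE → 832
sample_id=73: ELSE → 380
sample_id=74: ph >= 8 and depth_m >= 24 → 468
sample_id=75: ELSE → 138
sample_id=76: ph >= 8 and depth_m >= 24 → 140
sample_id=77: ELSE → 734
sample_id=78: ELSE → 44
sample_id=79: ph >= 7 and depth_m <= 15 → 304
sample_id=80: ph >= 5 and site = 'well' → 557
sample_id=81: ph >= 7 and depth_m <= 15 → 616
sample_id=82: ELSE → 388
sample_id=83: ph >= 8 and depth_m >= 24 → 595

728, 340, 832, 380, 468, 138, 140, 734, 44, 304, 557, 616, 388, 595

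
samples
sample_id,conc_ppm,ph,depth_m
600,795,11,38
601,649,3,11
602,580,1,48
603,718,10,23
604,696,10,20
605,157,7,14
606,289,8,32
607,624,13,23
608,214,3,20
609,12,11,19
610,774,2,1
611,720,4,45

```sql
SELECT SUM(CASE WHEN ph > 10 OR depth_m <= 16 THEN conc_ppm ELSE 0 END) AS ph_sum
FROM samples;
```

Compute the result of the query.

sample_id=600: ✓ → 795
sample_id=601: ✓ → 649
sample_id=602: ✗
sample_id=603: ✗
sample_id=604: ✗
sample_id=605: ✓ → 157
sample_id=606: ✗
sample_id=607: ✓ → 624
sample_id=608: ✗
sample_id=609: ✓ → 12
sample_id=610: ✓ → 774
sample_id=611: ✗
ph_sum = 795 + 649 + 157 + 624 + 12 + 774 = 3011

3011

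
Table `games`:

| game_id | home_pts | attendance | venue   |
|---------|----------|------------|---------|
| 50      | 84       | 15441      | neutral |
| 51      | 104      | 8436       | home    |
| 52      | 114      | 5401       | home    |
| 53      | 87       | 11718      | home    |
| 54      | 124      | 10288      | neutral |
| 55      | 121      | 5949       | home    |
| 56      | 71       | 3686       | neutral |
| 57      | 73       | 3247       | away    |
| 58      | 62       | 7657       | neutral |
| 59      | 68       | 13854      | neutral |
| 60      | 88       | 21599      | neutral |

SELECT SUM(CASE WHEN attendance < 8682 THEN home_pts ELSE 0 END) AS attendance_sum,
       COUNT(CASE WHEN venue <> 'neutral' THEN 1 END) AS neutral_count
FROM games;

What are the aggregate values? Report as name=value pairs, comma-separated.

[attendance_sum: attendance < 8682]
game_id=50: ✗
game_id=51: ✓ → 104
game_id=52: ✓ → 114
game_id=53: ✗
game_id=54: ✗
game_id=55: ✓ → 121
game_id=56: ✓ → 71
game_id=57: ✓ → 73
game_id=58: ✓ → 62
game_id=59: ✗
game_id=60: ✗
attendance_sum = 104 + 114 + 121 + 71 + 73 + 62 = 545
—
[neutral_count: venue <> 'neutral']
game_id=50: ✗
game_id=51: ✓ → 1
game_id=52: ✓ → 1
game_id=53: ✓ → 1
game_id=54: ✗
game_id=55: ✓ → 1
game_id=56: ✗
game_id=57: ✓ → 1
game_id=58: ✗
game_id=59: ✗
game_id=60: ✗
neutral_count = COUNT(1, 1, 1, 1, 1) = 5

attendance_sum=545, neutral_count=5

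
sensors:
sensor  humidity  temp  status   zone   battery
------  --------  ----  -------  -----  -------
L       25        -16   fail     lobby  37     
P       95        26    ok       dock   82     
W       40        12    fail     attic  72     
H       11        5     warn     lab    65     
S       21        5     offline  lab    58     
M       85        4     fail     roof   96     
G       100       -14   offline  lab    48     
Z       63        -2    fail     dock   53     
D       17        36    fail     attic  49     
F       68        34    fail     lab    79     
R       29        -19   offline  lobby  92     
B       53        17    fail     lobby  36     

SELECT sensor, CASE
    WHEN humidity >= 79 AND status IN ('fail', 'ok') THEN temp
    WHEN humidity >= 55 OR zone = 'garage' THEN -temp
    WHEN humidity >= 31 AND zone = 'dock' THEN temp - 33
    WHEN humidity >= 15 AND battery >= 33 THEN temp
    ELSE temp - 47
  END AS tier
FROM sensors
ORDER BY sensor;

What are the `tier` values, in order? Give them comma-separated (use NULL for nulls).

17, 36, -34, 14, -42, -16, 4, 26, -19, 5, 12, 2

sensor=B: humidity >= 15 AND battery >= 33 → 17
sensor=D: humidity >= 15 AND battery >= 33 → 36
sensor=F: humidity >= 55 OR zone = 'garage' → -34
sensor=G: humidity >= 55 OR zone = 'garage' → 14
sensor=H: ELSE → -42
sensor=L: humidity >= 15 AND battery >= 33 → -16
sensor=M: humidity >= 79 AND status IN ('fail', 'ok') → 4
sensor=P: humidity >= 79 AND status IN ('fail', 'ok') → 26
sensor=R: humidity >= 15 AND battery >= 33 → -19
sensor=S: humidity >= 15 AND battery >= 33 → 5
sensor=W: humidity >= 15 AND battery >= 33 → 12
sensor=Z: humidity >= 55 OR zone = 'garage' → 2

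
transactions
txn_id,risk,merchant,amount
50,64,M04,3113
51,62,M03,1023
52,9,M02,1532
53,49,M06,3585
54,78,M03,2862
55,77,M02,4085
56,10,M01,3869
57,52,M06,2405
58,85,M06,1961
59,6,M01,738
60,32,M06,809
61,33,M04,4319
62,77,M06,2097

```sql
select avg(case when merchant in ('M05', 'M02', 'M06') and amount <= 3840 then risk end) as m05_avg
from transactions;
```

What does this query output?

50.6666666667

txn_id=50: ✗
txn_id=51: ✗
txn_id=52: ✓ → 9
txn_id=53: ✓ → 49
txn_id=54: ✗
txn_id=55: ✗
txn_id=56: ✗
txn_id=57: ✓ → 52
txn_id=58: ✓ → 85
txn_id=59: ✗
txn_id=60: ✓ → 32
txn_id=61: ✗
txn_id=62: ✓ → 77
m05_avg = (9 + 49 + 52 + 85 + 32 + 77) / 6 = 50.6666666667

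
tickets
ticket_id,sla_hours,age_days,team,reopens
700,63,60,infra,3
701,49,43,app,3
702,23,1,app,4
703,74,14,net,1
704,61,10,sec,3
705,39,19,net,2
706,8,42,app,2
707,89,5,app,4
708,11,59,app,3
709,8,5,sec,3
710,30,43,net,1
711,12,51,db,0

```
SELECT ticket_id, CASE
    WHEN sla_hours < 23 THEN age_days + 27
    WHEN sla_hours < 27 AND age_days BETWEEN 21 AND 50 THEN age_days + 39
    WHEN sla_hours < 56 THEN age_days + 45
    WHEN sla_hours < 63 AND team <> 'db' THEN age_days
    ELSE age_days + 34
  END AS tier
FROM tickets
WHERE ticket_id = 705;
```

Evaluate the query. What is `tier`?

64

ticket_id = 705: sla_hours=39, age_days=19, team=net, reopens=2.
sla_hours < 23 → false
sla_hours < 27 AND age_days BETWEEN 21 AND 50 → false
sla_hours < 56 → true → 64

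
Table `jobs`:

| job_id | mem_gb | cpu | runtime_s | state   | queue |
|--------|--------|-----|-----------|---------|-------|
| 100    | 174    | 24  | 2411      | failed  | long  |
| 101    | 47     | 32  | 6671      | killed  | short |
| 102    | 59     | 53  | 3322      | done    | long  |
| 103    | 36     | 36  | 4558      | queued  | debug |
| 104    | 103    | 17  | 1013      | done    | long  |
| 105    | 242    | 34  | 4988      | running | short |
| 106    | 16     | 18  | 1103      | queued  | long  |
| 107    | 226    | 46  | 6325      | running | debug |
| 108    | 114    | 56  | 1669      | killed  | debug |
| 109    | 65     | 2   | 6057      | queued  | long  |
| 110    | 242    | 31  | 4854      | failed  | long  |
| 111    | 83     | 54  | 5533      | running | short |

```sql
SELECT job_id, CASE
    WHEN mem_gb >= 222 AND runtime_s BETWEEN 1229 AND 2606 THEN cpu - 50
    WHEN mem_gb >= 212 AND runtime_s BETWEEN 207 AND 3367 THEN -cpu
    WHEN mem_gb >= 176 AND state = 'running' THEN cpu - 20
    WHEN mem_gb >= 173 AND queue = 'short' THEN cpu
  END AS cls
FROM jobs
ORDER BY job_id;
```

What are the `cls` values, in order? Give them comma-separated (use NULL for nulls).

job_id=100: (no match → NULL) → NULL
job_id=101: (no match → NULL) → NULL
job_id=102: (no match → NULL) → NULL
job_id=103: (no match → NULL) → NULL
job_id=104: (no match → NULL) → NULL
job_id=105: mem_gb >= 176 AND state = 'running' → 14
job_id=106: (no match → NULL) → NULL
job_id=107: mem_gb >= 176 AND state = 'running' → 26
job_id=108: (no match → NULL) → NULL
job_id=109: (no match → NULL) → NULL
job_id=110: (no match → NULL) → NULL
job_id=111: (no match → NULL) → NULL

NULL, NULL, NULL, NULL, NULL, 14, NULL, 26, NULL, NULL, NULL, NULL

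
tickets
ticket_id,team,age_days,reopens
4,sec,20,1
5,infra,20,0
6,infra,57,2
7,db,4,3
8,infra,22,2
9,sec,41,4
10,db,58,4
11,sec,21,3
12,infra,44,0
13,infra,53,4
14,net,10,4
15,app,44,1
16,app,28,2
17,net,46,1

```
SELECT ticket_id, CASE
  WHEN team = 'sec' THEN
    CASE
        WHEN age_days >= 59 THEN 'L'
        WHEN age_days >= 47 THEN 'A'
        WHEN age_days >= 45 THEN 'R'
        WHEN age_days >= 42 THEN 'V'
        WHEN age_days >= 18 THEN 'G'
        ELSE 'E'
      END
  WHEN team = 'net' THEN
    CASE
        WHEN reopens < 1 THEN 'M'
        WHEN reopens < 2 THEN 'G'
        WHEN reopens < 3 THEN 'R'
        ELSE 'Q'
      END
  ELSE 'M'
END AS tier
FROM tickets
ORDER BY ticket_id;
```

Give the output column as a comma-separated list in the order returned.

G, M, M, M, M, G, M, G, M, M, Q, M, M, G

ticket_id=4: team='sec' → inner[age_days >= 18] → G
ticket_id=5: team='infra' → outer ELSE → M
ticket_id=6: team='infra' → outer ELSE → M
ticket_id=7: team='db' → outer ELSE → M
ticket_id=8: team='infra' → outer ELSE → M
ticket_id=9: team='sec' → inner[age_days >= 18] → G
ticket_id=10: team='db' → outer ELSE → M
ticket_id=11: team='sec' → inner[age_days >= 18] → G
ticket_id=12: team='infra' → outer ELSE → M
ticket_id=13: team='infra' → outer ELSE → M
ticket_id=14: team='net' → inner[ELSE] → Q
ticket_id=15: team='app' → outer ELSE → M
ticket_id=16: team='app' → outer ELSE → M
ticket_id=17: team='net' → inner[reopens < 2] → G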